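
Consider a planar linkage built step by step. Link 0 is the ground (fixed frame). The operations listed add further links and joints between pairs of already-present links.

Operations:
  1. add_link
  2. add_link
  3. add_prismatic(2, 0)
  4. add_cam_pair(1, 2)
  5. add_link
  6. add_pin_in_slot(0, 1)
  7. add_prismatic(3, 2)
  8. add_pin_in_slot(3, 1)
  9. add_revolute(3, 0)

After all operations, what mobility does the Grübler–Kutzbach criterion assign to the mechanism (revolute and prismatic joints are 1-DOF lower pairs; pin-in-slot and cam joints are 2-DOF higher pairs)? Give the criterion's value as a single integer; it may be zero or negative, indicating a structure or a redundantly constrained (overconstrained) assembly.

ground; <1,0,0>
#1 <2,0,0>
#2 <3,0,0>
P:2↔0 J1 <3,1,0>
C:1↔2 J2 <3,1,1>
#3 <4,1,1>
PS:0↔1 J2 <4,1,2>
P:3↔2 J1 <4,2,2>
PS:3↔1 J2 <4,2,3>
R:3↔0 J1 <4,3,3>
3×3 − 2×3 − 1×3 = 0

M = 0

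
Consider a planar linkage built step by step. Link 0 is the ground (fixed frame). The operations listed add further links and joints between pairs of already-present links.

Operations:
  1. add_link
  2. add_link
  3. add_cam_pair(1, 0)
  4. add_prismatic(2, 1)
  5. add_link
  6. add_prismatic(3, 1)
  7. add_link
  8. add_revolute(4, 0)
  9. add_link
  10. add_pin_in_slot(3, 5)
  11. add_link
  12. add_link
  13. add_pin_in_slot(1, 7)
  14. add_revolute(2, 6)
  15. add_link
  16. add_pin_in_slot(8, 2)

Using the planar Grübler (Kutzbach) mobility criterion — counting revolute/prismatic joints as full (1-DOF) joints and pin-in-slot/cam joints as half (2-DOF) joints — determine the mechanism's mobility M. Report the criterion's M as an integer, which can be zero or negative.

ground; <1,0,0>
#1 <2,0,0>
#2 <3,0,0>
C:1↔0 J2 <3,0,1>
P:2↔1 J1 <3,1,1>
#3 <4,1,1>
P:3↔1 J1 <4,2,1>
#4 <5,2,1>
R:4↔0 J1 <5,3,1>
#5 <6,3,1>
PS:3↔5 J2 <6,3,2>
#6 <7,3,2>
#7 <8,3,2>
PS:1↔7 J2 <8,3,3>
R:2↔6 J1 <8,4,3>
#8 <9,4,3>
PS:8↔2 J2 <9,4,4>
3×8 − 2×4 − 1×4 = 12

M = 12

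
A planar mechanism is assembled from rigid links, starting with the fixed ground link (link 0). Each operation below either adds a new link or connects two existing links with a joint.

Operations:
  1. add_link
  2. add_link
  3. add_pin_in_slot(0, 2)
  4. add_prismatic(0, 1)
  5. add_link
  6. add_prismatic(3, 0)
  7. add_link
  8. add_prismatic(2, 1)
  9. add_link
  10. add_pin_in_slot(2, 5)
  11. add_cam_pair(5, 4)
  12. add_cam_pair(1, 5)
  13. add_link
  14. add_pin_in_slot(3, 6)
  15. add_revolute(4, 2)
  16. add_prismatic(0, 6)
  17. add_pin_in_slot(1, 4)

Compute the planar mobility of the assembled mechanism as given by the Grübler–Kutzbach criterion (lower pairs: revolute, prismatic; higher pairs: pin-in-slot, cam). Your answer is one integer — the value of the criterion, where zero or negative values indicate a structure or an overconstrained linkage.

(L,J1,J2)=(1,0,0); link0 fixed
link1: (2,0,0)
link2: (3,0,0)
PS 0-2 [J2]: (3,0,1)
P 0-1 [J1]: (3,1,1)
link3: (4,1,1)
P 3-0 [J1]: (4,2,1)
link4: (5,2,1)
P 2-1 [J1]: (5,3,1)
link5: (6,3,1)
PS 2-5 [J2]: (6,3,2)
C 5-4 [J2]: (6,3,3)
C 1-5 [J2]: (6,3,4)
link6: (7,3,4)
PS 3-6 [J2]: (7,3,5)
R 4-2 [J1]: (7,4,5)
P 0-6 [J1]: (7,5,5)
PS 1-4 [J2]: (7,5,6)
Grübler: 3·6 − 2·5 − 6 = 2

M = 2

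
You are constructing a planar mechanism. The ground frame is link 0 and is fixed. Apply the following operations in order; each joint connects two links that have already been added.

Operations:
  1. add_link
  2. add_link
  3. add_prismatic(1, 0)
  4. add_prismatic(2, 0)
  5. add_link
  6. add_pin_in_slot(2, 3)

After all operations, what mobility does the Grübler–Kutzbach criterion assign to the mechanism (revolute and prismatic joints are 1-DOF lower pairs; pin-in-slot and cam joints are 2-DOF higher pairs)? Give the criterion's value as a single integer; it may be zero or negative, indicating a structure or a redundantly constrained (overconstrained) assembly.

[1;0;0] (link 0 is ground)
L+ [2;0;0]
L+ [3;0;0]
P(1,0)∈J1 [3;1;0]
P(2,0)∈J1 [3;2;0]
L+ [4;2;0]
PS(2,3)∈J2 [4;2;1]
mobility = 9 − 4 − 1 = 4

M = 4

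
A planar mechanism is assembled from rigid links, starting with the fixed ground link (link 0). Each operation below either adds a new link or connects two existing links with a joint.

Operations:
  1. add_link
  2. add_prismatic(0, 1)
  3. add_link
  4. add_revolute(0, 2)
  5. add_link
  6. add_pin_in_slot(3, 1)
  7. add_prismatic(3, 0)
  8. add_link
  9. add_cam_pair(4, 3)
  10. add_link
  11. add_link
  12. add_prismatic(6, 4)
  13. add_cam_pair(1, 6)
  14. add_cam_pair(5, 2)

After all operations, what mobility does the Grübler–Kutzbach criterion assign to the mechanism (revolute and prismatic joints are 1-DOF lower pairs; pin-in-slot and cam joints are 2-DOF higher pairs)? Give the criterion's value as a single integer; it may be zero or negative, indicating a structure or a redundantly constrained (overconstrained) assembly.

M = 6

(L,J1,J2)=(1,0,0); link0 fixed
link1: (2,0,0)
P 0-1 [J1]: (2,1,0)
link2: (3,1,0)
R 0-2 [J1]: (3,2,0)
link3: (4,2,0)
PS 3-1 [J2]: (4,2,1)
P 3-0 [J1]: (4,3,1)
link4: (5,3,1)
C 4-3 [J2]: (5,3,2)
link5: (6,3,2)
link6: (7,3,2)
P 6-4 [J1]: (7,4,2)
C 1-6 [J2]: (7,4,3)
C 5-2 [J2]: (7,4,4)
Grübler: 3·6 − 2·4 − 4 = 6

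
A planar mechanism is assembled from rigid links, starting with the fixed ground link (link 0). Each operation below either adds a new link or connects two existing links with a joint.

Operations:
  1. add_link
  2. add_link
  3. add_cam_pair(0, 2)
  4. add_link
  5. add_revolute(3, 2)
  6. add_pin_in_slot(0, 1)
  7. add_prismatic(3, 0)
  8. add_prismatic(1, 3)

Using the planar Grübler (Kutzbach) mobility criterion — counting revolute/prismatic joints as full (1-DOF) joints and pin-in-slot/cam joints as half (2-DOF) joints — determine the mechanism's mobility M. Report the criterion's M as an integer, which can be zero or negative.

M = 1

link 0 = ground. State L|J1|J2 = 1|0|0
+link1  2|0|0
+link2  3|0|0
C(0,2) f=2→J2  3|0|1
+link3  4|0|1
R(3,2) f=1→J1  4|1|1
PS(0,1) f=2→J2  4|1|2
P(3,0) f=1→J1  4|2|2
P(1,3) f=1→J1  4|3|2
M = 3(4−1)−2·3−2 = 9−6−2 = 1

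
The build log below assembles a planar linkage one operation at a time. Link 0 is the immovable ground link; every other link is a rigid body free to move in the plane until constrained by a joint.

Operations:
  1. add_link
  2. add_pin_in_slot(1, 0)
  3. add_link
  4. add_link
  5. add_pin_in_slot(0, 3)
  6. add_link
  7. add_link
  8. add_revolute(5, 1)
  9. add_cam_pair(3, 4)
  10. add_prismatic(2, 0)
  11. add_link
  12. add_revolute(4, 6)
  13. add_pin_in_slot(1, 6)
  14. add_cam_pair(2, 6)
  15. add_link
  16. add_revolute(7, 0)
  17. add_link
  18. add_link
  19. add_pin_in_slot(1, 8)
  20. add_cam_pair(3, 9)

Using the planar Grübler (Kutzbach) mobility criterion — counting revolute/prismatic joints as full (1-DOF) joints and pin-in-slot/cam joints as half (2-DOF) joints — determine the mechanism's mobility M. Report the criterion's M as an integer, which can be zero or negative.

M = 12

L=1 J1=0 J2=0
add link → L=2 J1=0 J2=0
PS@1,0 dof=2 J2 → L=2 J1=0 J2=1
add link → L=3 J1=0 J2=1
add link → L=4 J1=0 J2=1
PS@0,3 dof=2 J2 → L=4 J1=0 J2=2
add link → L=5 J1=0 J2=2
add link → L=6 J1=0 J2=2
R@5,1 dof=1 J1 → L=6 J1=1 J2=2
C@3,4 dof=2 J2 → L=6 J1=1 J2=3
P@2,0 dof=1 J1 → L=6 J1=2 J2=3
add link → L=7 J1=2 J2=3
R@4,6 dof=1 J1 → L=7 J1=3 J2=3
PS@1,6 dof=2 J2 → L=7 J1=3 J2=4
C@2,6 dof=2 J2 → L=7 J1=3 J2=5
add link → L=8 J1=3 J2=5
R@7,0 dof=1 J1 → L=8 J1=4 J2=5
add link → L=9 J1=4 J2=5
add link → L=10 J1=4 J2=5
PS@1,8 dof=2 J2 → L=10 J1=4 J2=6
C@3,9 dof=2 J2 → L=10 J1=4 J2=7
M=3(L−1)−2J1−J2=3·9−2·4−7=12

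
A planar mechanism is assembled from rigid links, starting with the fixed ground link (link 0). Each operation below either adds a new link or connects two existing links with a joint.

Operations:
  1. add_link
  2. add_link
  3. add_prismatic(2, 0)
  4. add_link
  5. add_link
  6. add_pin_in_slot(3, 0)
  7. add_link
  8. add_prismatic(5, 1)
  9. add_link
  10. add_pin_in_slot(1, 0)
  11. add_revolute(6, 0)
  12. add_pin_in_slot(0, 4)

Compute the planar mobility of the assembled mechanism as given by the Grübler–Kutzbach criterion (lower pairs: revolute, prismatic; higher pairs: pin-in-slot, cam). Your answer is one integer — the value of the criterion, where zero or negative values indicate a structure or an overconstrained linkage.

M = 9

link 0 = ground. State L|J1|J2 = 1|0|0
+link1  2|0|0
+link2  3|0|0
P(2,0) f=1→J1  3|1|0
+link3  4|1|0
+link4  5|1|0
PS(3,0) f=2→J2  5|1|1
+link5  6|1|1
P(5,1) f=1→J1  6|2|1
+link6  7|2|1
PS(1,0) f=2→J2  7|2|2
R(6,0) f=1→J1  7|3|2
PS(0,4) f=2→J2  7|3|3
M = 3(7−1)−2·3−3 = 18−6−3 = 9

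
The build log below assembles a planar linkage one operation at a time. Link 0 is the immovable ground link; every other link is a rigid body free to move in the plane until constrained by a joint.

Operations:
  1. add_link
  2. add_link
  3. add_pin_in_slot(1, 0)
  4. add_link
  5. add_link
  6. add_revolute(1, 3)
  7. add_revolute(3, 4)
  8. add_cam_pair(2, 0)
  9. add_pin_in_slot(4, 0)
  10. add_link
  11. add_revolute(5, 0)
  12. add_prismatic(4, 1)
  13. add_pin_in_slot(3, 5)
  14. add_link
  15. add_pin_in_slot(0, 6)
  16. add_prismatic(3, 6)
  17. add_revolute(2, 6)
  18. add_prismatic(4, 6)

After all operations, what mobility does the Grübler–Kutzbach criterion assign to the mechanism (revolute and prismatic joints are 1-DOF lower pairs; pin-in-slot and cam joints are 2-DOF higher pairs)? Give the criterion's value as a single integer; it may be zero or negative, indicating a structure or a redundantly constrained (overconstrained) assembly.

M = -1

[1;0;0] (link 0 is ground)
L+ [2;0;0]
L+ [3;0;0]
PS(1,0)∈J2 [3;0;1]
L+ [4;0;1]
L+ [5;0;1]
R(1,3)∈J1 [5;1;1]
R(3,4)∈J1 [5;2;1]
C(2,0)∈J2 [5;2;2]
PS(4,0)∈J2 [5;2;3]
L+ [6;2;3]
R(5,0)∈J1 [6;3;3]
P(4,1)∈J1 [6;4;3]
PS(3,5)∈J2 [6;4;4]
L+ [7;4;4]
PS(0,6)∈J2 [7;4;5]
P(3,6)∈J1 [7;5;5]
R(2,6)∈J1 [7;6;5]
P(4,6)∈J1 [7;7;5]
mobility = 18 − 14 − 5 = -1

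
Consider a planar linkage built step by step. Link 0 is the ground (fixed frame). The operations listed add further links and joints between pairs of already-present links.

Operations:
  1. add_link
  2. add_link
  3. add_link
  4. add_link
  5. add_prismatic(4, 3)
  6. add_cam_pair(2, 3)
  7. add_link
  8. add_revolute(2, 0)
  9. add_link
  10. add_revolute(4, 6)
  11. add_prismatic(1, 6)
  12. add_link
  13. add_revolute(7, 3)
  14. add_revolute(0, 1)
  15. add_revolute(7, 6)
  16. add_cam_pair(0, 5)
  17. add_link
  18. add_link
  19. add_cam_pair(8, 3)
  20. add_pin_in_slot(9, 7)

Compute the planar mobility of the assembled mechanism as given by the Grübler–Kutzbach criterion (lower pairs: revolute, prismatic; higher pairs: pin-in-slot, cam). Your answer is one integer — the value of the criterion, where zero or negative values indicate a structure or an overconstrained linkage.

M = 9

(L,J1,J2)=(1,0,0); link0 fixed
link1: (2,0,0)
link2: (3,0,0)
link3: (4,0,0)
link4: (5,0,0)
P 4-3 [J1]: (5,1,0)
C 2-3 [J2]: (5,1,1)
link5: (6,1,1)
R 2-0 [J1]: (6,2,1)
link6: (7,2,1)
R 4-6 [J1]: (7,3,1)
P 1-6 [J1]: (7,4,1)
link7: (8,4,1)
R 7-3 [J1]: (8,5,1)
R 0-1 [J1]: (8,6,1)
R 7-6 [J1]: (8,7,1)
C 0-5 [J2]: (8,7,2)
link8: (9,7,2)
link9: (10,7,2)
C 8-3 [J2]: (10,7,3)
PS 9-7 [J2]: (10,7,4)
Grübler: 3·9 − 2·7 − 4 = 9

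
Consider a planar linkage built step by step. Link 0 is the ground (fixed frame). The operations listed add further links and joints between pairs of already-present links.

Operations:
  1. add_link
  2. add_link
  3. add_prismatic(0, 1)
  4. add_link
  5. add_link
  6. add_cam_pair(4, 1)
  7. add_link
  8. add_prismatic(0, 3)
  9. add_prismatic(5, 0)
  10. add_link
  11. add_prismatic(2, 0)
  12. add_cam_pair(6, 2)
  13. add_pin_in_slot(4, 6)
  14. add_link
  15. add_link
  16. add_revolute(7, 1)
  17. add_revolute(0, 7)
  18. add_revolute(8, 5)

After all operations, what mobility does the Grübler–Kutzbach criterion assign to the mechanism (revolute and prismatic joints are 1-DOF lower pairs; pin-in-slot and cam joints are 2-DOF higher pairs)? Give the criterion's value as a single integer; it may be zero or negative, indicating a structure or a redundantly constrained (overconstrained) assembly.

(L,J1,J2)=(1,0,0); link0 fixed
link1: (2,0,0)
link2: (3,0,0)
P 0-1 [J1]: (3,1,0)
link3: (4,1,0)
link4: (5,1,0)
C 4-1 [J2]: (5,1,1)
link5: (6,1,1)
P 0-3 [J1]: (6,2,1)
P 5-0 [J1]: (6,3,1)
link6: (7,3,1)
P 2-0 [J1]: (7,4,1)
C 6-2 [J2]: (7,4,2)
PS 4-6 [J2]: (7,4,3)
link7: (8,4,3)
link8: (9,4,3)
R 7-1 [J1]: (9,5,3)
R 0-7 [J1]: (9,6,3)
R 8-5 [J1]: (9,7,3)
Grübler: 3·8 − 2·7 − 3 = 7

M = 7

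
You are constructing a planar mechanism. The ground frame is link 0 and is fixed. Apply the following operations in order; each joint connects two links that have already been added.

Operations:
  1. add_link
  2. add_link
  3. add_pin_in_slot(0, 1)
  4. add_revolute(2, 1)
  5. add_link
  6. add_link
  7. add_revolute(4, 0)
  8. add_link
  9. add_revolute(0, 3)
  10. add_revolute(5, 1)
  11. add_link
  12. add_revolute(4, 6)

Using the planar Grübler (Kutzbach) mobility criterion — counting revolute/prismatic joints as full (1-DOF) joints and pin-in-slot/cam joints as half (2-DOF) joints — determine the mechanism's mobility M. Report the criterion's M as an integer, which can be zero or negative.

M = 7

(L,J1,J2)=(1,0,0); link0 fixed
link1: (2,0,0)
link2: (3,0,0)
PS 0-1 [J2]: (3,0,1)
R 2-1 [J1]: (3,1,1)
link3: (4,1,1)
link4: (5,1,1)
R 4-0 [J1]: (5,2,1)
link5: (6,2,1)
R 0-3 [J1]: (6,3,1)
R 5-1 [J1]: (6,4,1)
link6: (7,4,1)
R 4-6 [J1]: (7,5,1)
Grübler: 3·6 − 2·5 − 1 = 7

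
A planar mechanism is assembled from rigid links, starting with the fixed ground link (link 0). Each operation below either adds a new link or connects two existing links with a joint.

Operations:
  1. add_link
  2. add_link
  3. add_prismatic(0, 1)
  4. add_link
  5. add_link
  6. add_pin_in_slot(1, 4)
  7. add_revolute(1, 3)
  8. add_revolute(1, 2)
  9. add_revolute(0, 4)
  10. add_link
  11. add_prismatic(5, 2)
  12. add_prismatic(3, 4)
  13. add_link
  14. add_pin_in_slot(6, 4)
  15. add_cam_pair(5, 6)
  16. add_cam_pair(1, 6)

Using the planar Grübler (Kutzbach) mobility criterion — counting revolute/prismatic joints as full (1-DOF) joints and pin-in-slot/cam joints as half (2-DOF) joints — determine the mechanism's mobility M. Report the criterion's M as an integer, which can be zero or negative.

M = 2

L=1 J1=0 J2=0
add link → L=2 J1=0 J2=0
add link → L=3 J1=0 J2=0
P@0,1 dof=1 J1 → L=3 J1=1 J2=0
add link → L=4 J1=1 J2=0
add link → L=5 J1=1 J2=0
PS@1,4 dof=2 J2 → L=5 J1=1 J2=1
R@1,3 dof=1 J1 → L=5 J1=2 J2=1
R@1,2 dof=1 J1 → L=5 J1=3 J2=1
R@0,4 dof=1 J1 → L=5 J1=4 J2=1
add link → L=6 J1=4 J2=1
P@5,2 dof=1 J1 → L=6 J1=5 J2=1
P@3,4 dof=1 J1 → L=6 J1=6 J2=1
add link → L=7 J1=6 J2=1
PS@6,4 dof=2 J2 → L=7 J1=6 J2=2
C@5,6 dof=2 J2 → L=7 J1=6 J2=3
C@1,6 dof=2 J2 → L=7 J1=6 J2=4
M=3(L−1)−2J1−J2=3·6−2·6−4=2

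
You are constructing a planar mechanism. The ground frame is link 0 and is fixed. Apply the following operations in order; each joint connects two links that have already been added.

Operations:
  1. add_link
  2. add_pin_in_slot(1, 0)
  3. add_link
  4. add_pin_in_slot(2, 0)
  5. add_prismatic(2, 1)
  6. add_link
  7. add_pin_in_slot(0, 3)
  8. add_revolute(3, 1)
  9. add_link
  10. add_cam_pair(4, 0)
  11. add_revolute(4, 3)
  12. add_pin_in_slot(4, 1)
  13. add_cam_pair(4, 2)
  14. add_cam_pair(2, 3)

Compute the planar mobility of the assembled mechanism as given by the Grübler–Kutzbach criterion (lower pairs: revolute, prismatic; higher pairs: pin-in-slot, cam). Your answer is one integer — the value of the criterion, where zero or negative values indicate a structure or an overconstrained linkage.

[1;0;0] (link 0 is ground)
L+ [2;0;0]
PS(1,0)∈J2 [2;0;1]
L+ [3;0;1]
PS(2,0)∈J2 [3;0;2]
P(2,1)∈J1 [3;1;2]
L+ [4;1;2]
PS(0,3)∈J2 [4;1;3]
R(3,1)∈J1 [4;2;3]
L+ [5;2;3]
C(4,0)∈J2 [5;2;4]
R(4,3)∈J1 [5;3;4]
PS(4,1)∈J2 [5;3;5]
C(4,2)∈J2 [5;3;6]
C(2,3)∈J2 [5;3;7]
mobility = 12 − 6 − 7 = -1

M = -1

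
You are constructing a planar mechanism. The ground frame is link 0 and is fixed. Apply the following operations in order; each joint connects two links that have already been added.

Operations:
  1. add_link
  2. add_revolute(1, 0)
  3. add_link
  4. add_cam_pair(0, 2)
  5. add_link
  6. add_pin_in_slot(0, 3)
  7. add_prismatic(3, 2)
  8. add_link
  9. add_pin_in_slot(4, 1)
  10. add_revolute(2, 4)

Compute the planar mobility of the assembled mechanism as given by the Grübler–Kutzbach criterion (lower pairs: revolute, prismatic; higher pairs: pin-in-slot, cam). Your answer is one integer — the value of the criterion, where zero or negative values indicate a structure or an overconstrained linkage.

M = 3

link 0 = ground. State L|J1|J2 = 1|0|0
+link1  2|0|0
R(1,0) f=1→J1  2|1|0
+link2  3|1|0
C(0,2) f=2→J2  3|1|1
+link3  4|1|1
PS(0,3) f=2→J2  4|1|2
P(3,2) f=1→J1  4|2|2
+link4  5|2|2
PS(4,1) f=2→J2  5|2|3
R(2,4) f=1→J1  5|3|3
M = 3(5−1)−2·3−3 = 12−6−3 = 3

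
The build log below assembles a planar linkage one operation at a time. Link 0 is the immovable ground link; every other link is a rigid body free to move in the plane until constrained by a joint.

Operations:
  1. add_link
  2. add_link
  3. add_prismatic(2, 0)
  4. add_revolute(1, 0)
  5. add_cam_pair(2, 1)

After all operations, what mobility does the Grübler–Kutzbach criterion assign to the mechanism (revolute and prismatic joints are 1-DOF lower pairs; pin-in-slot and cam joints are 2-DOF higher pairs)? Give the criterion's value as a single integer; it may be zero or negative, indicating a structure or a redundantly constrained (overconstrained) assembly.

link 0 = ground. State L|J1|J2 = 1|0|0
+link1  2|0|0
+link2  3|0|0
P(2,0) f=1→J1  3|1|0
R(1,0) f=1→J1  3|2|0
C(2,1) f=2→J2  3|2|1
M = 3(3−1)−2·2−1 = 6−4−1 = 1

M = 1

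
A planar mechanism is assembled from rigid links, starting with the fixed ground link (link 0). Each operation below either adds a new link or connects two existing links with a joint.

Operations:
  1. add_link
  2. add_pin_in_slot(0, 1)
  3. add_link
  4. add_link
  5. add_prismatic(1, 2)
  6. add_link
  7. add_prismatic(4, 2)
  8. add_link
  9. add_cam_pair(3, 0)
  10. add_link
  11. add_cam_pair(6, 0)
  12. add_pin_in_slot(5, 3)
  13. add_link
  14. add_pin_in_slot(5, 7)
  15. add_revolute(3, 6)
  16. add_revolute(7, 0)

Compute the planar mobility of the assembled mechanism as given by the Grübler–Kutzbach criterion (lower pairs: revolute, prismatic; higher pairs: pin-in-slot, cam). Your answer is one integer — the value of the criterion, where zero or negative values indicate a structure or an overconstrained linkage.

ground; <1,0,0>
#1 <2,0,0>
PS:0↔1 J2 <2,0,1>
#2 <3,0,1>
#3 <4,0,1>
P:1↔2 J1 <4,1,1>
#4 <5,1,1>
P:4↔2 J1 <5,2,1>
#5 <6,2,1>
C:3↔0 J2 <6,2,2>
#6 <7,2,2>
C:6↔0 J2 <7,2,3>
PS:5↔3 J2 <7,2,4>
#7 <8,2,4>
PS:5↔7 J2 <8,2,5>
R:3↔6 J1 <8,3,5>
R:7↔0 J1 <8,4,5>
3×7 − 2×4 − 1×5 = 8

M = 8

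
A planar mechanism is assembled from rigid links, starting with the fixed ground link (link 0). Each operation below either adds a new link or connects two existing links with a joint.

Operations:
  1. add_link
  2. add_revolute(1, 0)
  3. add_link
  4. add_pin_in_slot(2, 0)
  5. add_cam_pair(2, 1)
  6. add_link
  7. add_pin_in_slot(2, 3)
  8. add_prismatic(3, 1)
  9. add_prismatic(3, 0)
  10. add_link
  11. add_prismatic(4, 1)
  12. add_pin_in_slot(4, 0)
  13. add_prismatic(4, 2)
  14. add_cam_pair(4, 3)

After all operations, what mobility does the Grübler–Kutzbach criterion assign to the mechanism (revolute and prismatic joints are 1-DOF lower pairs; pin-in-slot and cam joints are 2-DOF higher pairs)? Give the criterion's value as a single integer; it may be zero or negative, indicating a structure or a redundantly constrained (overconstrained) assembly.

L=1 J1=0 J2=0
add link → L=2 J1=0 J2=0
R@1,0 dof=1 J1 → L=2 J1=1 J2=0
add link → L=3 J1=1 J2=0
PS@2,0 dof=2 J2 → L=3 J1=1 J2=1
C@2,1 dof=2 J2 → L=3 J1=1 J2=2
add link → L=4 J1=1 J2=2
PS@2,3 dof=2 J2 → L=4 J1=1 J2=3
P@3,1 dof=1 J1 → L=4 J1=2 J2=3
P@3,0 dof=1 J1 → L=4 J1=3 J2=3
add link → L=5 J1=3 J2=3
P@4,1 dof=1 J1 → L=5 J1=4 J2=3
PS@4,0 dof=2 J2 → L=5 J1=4 J2=4
P@4,2 dof=1 J1 → L=5 J1=5 J2=4
C@4,3 dof=2 J2 → L=5 J1=5 J2=5
M=3(L−1)−2J1−J2=3·4−2·5−5=-3

M = -3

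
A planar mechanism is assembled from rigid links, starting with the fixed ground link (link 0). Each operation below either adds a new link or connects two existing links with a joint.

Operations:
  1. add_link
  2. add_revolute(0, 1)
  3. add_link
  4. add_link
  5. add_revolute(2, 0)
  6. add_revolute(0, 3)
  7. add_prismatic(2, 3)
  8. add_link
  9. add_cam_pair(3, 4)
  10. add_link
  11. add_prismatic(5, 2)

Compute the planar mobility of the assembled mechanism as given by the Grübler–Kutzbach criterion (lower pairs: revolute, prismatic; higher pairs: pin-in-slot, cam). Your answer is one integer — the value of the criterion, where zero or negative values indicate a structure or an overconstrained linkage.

M = 4

[1;0;0] (link 0 is ground)
L+ [2;0;0]
R(0,1)∈J1 [2;1;0]
L+ [3;1;0]
L+ [4;1;0]
R(2,0)∈J1 [4;2;0]
R(0,3)∈J1 [4;3;0]
P(2,3)∈J1 [4;4;0]
L+ [5;4;0]
C(3,4)∈J2 [5;4;1]
L+ [6;4;1]
P(5,2)∈J1 [6;5;1]
mobility = 15 − 10 − 1 = 4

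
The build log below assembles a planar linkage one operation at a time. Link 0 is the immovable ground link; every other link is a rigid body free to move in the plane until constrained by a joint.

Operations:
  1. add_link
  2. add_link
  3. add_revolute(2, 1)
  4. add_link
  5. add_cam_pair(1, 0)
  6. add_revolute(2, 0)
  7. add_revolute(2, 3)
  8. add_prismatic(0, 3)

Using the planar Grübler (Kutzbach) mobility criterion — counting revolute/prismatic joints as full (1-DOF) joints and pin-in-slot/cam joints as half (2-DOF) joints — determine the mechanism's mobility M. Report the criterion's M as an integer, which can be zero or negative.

(L,J1,J2)=(1,0,0); link0 fixed
link1: (2,0,0)
link2: (3,0,0)
R 2-1 [J1]: (3,1,0)
link3: (4,1,0)
C 1-0 [J2]: (4,1,1)
R 2-0 [J1]: (4,2,1)
R 2-3 [J1]: (4,3,1)
P 0-3 [J1]: (4,4,1)
Grübler: 3·3 − 2·4 − 1 = 0

M = 0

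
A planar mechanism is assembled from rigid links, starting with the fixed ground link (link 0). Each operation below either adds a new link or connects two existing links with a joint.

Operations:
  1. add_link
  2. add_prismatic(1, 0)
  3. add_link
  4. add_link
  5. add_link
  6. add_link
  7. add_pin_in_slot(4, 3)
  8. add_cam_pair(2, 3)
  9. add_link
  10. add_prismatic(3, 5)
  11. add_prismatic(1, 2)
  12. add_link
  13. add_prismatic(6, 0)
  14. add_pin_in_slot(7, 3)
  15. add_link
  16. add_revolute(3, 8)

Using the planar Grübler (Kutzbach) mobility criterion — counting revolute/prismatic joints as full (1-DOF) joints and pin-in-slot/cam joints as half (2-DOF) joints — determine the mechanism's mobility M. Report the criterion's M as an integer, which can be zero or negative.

(L,J1,J2)=(1,0,0); link0 fixed
link1: (2,0,0)
P 1-0 [J1]: (2,1,0)
link2: (3,1,0)
link3: (4,1,0)
link4: (5,1,0)
link5: (6,1,0)
PS 4-3 [J2]: (6,1,1)
C 2-3 [J2]: (6,1,2)
link6: (7,1,2)
P 3-5 [J1]: (7,2,2)
P 1-2 [J1]: (7,3,2)
link7: (8,3,2)
P 6-0 [J1]: (8,4,2)
PS 7-3 [J2]: (8,4,3)
link8: (9,4,3)
R 3-8 [J1]: (9,5,3)
Grübler: 3·8 − 2·5 − 3 = 11

M = 11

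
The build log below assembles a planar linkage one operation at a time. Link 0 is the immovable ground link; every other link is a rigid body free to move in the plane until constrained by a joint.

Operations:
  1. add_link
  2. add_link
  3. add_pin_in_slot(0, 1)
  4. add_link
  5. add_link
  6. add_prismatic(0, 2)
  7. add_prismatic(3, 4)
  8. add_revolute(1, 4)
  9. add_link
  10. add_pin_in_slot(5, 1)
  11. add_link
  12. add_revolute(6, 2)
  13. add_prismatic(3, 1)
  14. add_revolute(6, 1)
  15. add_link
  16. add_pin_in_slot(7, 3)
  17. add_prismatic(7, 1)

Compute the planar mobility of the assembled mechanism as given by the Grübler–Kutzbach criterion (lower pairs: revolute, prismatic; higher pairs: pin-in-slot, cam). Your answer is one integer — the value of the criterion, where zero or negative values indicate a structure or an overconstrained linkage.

M = 4

link 0 = ground. State L|J1|J2 = 1|0|0
+link1  2|0|0
+link2  3|0|0
PS(0,1) f=2→J2  3|0|1
+link3  4|0|1
+link4  5|0|1
P(0,2) f=1→J1  5|1|1
P(3,4) f=1→J1  5|2|1
R(1,4) f=1→J1  5|3|1
+link5  6|3|1
PS(5,1) f=2→J2  6|3|2
+link6  7|3|2
R(6,2) f=1→J1  7|4|2
P(3,1) f=1→J1  7|5|2
R(6,1) f=1→J1  7|6|2
+link7  8|6|2
PS(7,3) f=2→J2  8|6|3
P(7,1) f=1→J1  8|7|3
M = 3(8−1)−2·7−3 = 21−14−3 = 4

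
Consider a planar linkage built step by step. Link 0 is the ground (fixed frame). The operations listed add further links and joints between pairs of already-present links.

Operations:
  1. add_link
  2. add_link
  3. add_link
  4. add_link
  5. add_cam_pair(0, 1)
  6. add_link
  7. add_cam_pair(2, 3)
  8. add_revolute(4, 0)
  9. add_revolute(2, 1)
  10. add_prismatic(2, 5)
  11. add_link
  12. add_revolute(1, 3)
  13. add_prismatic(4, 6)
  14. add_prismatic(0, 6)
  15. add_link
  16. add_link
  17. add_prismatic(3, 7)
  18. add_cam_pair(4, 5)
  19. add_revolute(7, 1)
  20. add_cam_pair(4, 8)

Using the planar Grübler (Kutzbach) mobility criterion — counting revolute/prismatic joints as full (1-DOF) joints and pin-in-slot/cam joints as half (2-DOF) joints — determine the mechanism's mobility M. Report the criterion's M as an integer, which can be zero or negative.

(L,J1,J2)=(1,0,0); link0 fixed
link1: (2,0,0)
link2: (3,0,0)
link3: (4,0,0)
link4: (5,0,0)
C 0-1 [J2]: (5,0,1)
link5: (6,0,1)
C 2-3 [J2]: (6,0,2)
R 4-0 [J1]: (6,1,2)
R 2-1 [J1]: (6,2,2)
P 2-5 [J1]: (6,3,2)
link6: (7,3,2)
R 1-3 [J1]: (7,4,2)
P 4-6 [J1]: (7,5,2)
P 0-6 [J1]: (7,6,2)
link7: (8,6,2)
link8: (9,6,2)
P 3-7 [J1]: (9,7,2)
C 4-5 [J2]: (9,7,3)
R 7-1 [J1]: (9,8,3)
C 4-8 [J2]: (9,8,4)
Grübler: 3·8 − 2·8 − 4 = 4

M = 4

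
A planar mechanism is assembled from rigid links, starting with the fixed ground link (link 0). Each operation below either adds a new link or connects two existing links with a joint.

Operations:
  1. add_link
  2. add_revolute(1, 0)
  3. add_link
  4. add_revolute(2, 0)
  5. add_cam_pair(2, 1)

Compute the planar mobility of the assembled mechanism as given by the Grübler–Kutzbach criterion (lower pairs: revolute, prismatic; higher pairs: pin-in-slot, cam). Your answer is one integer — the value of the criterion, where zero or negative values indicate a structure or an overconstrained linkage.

ground; <1,0,0>
#1 <2,0,0>
R:1↔0 J1 <2,1,0>
#2 <3,1,0>
R:2↔0 J1 <3,2,0>
C:2↔1 J2 <3,2,1>
3×2 − 2×2 − 1×1 = 1

M = 1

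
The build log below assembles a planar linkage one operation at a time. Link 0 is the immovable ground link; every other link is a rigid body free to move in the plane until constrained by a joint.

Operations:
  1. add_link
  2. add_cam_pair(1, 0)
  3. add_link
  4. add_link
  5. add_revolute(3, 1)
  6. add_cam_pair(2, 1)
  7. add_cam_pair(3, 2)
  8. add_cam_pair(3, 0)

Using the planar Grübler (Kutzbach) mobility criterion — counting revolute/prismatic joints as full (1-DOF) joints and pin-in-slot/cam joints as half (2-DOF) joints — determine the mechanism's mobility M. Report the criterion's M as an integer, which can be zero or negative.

ground; <1,0,0>
#1 <2,0,0>
C:1↔0 J2 <2,0,1>
#2 <3,0,1>
#3 <4,0,1>
R:3↔1 J1 <4,1,1>
C:2↔1 J2 <4,1,2>
C:3↔2 J2 <4,1,3>
C:3↔0 J2 <4,1,4>
3×3 − 2×1 − 1×4 = 3

M = 3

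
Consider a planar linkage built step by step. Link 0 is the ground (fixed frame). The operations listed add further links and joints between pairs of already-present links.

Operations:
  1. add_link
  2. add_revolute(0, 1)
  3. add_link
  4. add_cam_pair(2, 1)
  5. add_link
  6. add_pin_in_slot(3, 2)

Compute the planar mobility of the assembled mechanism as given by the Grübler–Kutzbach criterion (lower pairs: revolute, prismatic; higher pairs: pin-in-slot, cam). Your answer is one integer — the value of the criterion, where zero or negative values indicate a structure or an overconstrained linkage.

ground; <1,0,0>
#1 <2,0,0>
R:0↔1 J1 <2,1,0>
#2 <3,1,0>
C:2↔1 J2 <3,1,1>
#3 <4,1,1>
PS:3↔2 J2 <4,1,2>
3×3 − 2×1 − 1×2 = 5

M = 5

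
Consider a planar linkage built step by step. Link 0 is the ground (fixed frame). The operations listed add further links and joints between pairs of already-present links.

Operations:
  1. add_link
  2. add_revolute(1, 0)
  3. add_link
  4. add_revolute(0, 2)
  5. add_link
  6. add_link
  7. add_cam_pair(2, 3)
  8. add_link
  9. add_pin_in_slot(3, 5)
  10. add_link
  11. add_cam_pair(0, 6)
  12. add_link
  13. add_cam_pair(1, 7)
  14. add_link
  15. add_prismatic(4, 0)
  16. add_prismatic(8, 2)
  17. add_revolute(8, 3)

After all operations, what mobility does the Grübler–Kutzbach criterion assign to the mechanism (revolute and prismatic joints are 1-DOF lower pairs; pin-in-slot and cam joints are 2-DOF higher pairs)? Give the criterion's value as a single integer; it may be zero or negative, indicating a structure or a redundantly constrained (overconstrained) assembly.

link 0 = ground. State L|J1|J2 = 1|0|0
+link1  2|0|0
R(1,0) f=1→J1  2|1|0
+link2  3|1|0
R(0,2) f=1→J1  3|2|0
+link3  4|2|0
+link4  5|2|0
C(2,3) f=2→J2  5|2|1
+link5  6|2|1
PS(3,5) f=2→J2  6|2|2
+link6  7|2|2
C(0,6) f=2→J2  7|2|3
+link7  8|2|3
C(1,7) f=2→J2  8|2|4
+link8  9|2|4
P(4,0) f=1→J1  9|3|4
P(8,2) f=1→J1  9|4|4
R(8,3) f=1→J1  9|5|4
M = 3(9−1)−2·5−4 = 24−10−4 = 10

M = 10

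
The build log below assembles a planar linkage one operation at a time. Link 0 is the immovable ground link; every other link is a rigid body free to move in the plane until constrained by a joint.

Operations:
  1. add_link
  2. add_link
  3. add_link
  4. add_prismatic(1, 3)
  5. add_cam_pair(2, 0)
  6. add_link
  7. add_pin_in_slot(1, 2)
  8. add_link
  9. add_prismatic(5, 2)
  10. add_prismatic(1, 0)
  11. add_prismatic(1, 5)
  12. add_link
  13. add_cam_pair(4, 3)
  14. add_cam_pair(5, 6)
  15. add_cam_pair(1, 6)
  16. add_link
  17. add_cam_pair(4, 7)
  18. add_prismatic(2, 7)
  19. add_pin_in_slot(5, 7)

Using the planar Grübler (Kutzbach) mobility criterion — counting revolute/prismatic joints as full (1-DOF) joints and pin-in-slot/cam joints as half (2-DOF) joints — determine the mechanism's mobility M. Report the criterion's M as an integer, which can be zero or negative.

M = 4

(L,J1,J2)=(1,0,0); link0 fixed
link1: (2,0,0)
link2: (3,0,0)
link3: (4,0,0)
P 1-3 [J1]: (4,1,0)
C 2-0 [J2]: (4,1,1)
link4: (5,1,1)
PS 1-2 [J2]: (5,1,2)
link5: (6,1,2)
P 5-2 [J1]: (6,2,2)
P 1-0 [J1]: (6,3,2)
P 1-5 [J1]: (6,4,2)
link6: (7,4,2)
C 4-3 [J2]: (7,4,3)
C 5-6 [J2]: (7,4,4)
C 1-6 [J2]: (7,4,5)
link7: (8,4,5)
C 4-7 [J2]: (8,4,6)
P 2-7 [J1]: (8,5,6)
PS 5-7 [J2]: (8,5,7)
Grübler: 3·7 − 2·5 − 7 = 4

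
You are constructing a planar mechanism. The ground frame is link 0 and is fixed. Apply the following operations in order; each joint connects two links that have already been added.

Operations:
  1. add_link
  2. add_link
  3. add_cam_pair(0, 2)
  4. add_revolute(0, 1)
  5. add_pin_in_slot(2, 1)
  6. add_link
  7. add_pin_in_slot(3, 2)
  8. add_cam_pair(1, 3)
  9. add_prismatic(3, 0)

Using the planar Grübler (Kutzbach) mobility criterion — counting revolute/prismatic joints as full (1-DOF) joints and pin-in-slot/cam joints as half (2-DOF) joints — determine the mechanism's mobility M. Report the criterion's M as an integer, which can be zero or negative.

M = 1

L=1 J1=0 J2=0
add link → L=2 J1=0 J2=0
add link → L=3 J1=0 J2=0
C@0,2 dof=2 J2 → L=3 J1=0 J2=1
R@0,1 dof=1 J1 → L=3 J1=1 J2=1
PS@2,1 dof=2 J2 → L=3 J1=1 J2=2
add link → L=4 J1=1 J2=2
PS@3,2 dof=2 J2 → L=4 J1=1 J2=3
C@1,3 dof=2 J2 → L=4 J1=1 J2=4
P@3,0 dof=1 J1 → L=4 J1=2 J2=4
M=3(L−1)−2J1−J2=3·3−2·2−4=1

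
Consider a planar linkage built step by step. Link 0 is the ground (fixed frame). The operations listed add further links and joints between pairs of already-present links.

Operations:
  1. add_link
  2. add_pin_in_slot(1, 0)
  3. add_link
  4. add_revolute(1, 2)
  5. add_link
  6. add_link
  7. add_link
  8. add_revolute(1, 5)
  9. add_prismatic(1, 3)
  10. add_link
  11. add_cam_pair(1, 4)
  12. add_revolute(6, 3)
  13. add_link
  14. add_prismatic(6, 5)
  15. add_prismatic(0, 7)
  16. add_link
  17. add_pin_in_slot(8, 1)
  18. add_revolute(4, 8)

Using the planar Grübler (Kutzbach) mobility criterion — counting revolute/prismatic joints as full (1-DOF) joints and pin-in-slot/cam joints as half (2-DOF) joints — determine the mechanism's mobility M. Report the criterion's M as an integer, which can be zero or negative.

ground; <1,0,0>
#1 <2,0,0>
PS:1↔0 J2 <2,0,1>
#2 <3,0,1>
R:1↔2 J1 <3,1,1>
#3 <4,1,1>
#4 <5,1,1>
#5 <6,1,1>
R:1↔5 J1 <6,2,1>
P:1↔3 J1 <6,3,1>
#6 <7,3,1>
C:1↔4 J2 <7,3,2>
R:6↔3 J1 <7,4,2>
#7 <8,4,2>
P:6↔5 J1 <8,5,2>
P:0↔7 J1 <8,6,2>
#8 <9,6,2>
PS:8↔1 J2 <9,6,3>
R:4↔8 J1 <9,7,3>
3×8 − 2×7 − 1×3 = 7

M = 7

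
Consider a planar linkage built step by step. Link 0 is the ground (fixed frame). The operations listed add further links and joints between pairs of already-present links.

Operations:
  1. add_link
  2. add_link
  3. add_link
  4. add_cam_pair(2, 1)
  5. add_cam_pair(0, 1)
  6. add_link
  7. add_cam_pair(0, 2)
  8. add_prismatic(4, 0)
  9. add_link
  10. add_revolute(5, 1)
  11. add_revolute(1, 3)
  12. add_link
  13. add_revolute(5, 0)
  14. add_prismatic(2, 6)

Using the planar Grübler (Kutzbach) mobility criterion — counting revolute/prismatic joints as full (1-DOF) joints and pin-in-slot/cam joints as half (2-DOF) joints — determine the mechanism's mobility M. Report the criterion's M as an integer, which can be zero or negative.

[1;0;0] (link 0 is ground)
L+ [2;0;0]
L+ [3;0;0]
L+ [4;0;0]
C(2,1)∈J2 [4;0;1]
C(0,1)∈J2 [4;0;2]
L+ [5;0;2]
C(0,2)∈J2 [5;0;3]
P(4,0)∈J1 [5;1;3]
L+ [6;1;3]
R(5,1)∈J1 [6;2;3]
R(1,3)∈J1 [6;3;3]
L+ [7;3;3]
R(5,0)∈J1 [7;4;3]
P(2,6)∈J1 [7;5;3]
mobility = 18 − 10 − 3 = 5

M = 5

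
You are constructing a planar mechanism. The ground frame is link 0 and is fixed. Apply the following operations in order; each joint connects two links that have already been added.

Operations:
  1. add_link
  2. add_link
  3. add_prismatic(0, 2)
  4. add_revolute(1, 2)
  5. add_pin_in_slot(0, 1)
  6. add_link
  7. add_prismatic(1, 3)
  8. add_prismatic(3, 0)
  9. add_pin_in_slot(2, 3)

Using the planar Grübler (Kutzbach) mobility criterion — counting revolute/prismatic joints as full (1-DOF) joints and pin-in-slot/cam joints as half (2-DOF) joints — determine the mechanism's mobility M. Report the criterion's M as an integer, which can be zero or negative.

ground; <1,0,0>
#1 <2,0,0>
#2 <3,0,0>
P:0↔2 J1 <3,1,0>
R:1↔2 J1 <3,2,0>
PS:0↔1 J2 <3,2,1>
#3 <4,2,1>
P:1↔3 J1 <4,3,1>
P:3↔0 J1 <4,4,1>
PS:2↔3 J2 <4,4,2>
3×3 − 2×4 − 1×2 = -1

M = -1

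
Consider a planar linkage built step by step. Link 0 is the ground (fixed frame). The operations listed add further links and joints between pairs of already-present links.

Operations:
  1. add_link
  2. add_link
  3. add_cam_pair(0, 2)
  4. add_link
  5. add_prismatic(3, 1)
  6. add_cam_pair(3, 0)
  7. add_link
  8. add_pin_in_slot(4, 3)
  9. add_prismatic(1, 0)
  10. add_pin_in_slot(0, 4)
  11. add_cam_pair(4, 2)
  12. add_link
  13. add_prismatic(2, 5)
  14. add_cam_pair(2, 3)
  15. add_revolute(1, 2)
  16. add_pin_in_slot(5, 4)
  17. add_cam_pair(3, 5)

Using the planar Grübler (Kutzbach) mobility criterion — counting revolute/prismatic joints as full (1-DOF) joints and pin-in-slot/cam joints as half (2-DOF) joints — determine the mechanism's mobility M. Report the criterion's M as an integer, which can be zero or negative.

M = -1

(L,J1,J2)=(1,0,0); link0 fixed
link1: (2,0,0)
link2: (3,0,0)
C 0-2 [J2]: (3,0,1)
link3: (4,0,1)
P 3-1 [J1]: (4,1,1)
C 3-0 [J2]: (4,1,2)
link4: (5,1,2)
PS 4-3 [J2]: (5,1,3)
P 1-0 [J1]: (5,2,3)
PS 0-4 [J2]: (5,2,4)
C 4-2 [J2]: (5,2,5)
link5: (6,2,5)
P 2-5 [J1]: (6,3,5)
C 2-3 [J2]: (6,3,6)
R 1-2 [J1]: (6,4,6)
PS 5-4 [J2]: (6,4,7)
C 3-5 [J2]: (6,4,8)
Grübler: 3·5 − 2·4 − 8 = -1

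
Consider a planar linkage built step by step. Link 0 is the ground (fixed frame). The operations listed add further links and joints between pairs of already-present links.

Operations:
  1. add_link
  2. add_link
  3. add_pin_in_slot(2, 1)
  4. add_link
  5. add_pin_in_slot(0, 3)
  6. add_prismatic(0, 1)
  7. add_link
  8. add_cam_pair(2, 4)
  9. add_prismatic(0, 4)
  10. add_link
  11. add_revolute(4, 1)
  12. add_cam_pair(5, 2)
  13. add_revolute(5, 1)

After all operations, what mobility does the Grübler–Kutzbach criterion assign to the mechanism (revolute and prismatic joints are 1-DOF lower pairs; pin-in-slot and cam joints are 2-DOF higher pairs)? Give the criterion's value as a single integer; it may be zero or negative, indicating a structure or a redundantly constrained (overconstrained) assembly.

link 0 = ground. State L|J1|J2 = 1|0|0
+link1  2|0|0
+link2  3|0|0
PS(2,1) f=2→J2  3|0|1
+link3  4|0|1
PS(0,3) f=2→J2  4|0|2
P(0,1) f=1→J1  4|1|2
+link4  5|1|2
C(2,4) f=2→J2  5|1|3
P(0,4) f=1→J1  5|2|3
+link5  6|2|3
R(4,1) f=1→J1  6|3|3
C(5,2) f=2→J2  6|3|4
R(5,1) f=1→J1  6|4|4
M = 3(6−1)−2·4−4 = 15−8−4 = 3

M = 3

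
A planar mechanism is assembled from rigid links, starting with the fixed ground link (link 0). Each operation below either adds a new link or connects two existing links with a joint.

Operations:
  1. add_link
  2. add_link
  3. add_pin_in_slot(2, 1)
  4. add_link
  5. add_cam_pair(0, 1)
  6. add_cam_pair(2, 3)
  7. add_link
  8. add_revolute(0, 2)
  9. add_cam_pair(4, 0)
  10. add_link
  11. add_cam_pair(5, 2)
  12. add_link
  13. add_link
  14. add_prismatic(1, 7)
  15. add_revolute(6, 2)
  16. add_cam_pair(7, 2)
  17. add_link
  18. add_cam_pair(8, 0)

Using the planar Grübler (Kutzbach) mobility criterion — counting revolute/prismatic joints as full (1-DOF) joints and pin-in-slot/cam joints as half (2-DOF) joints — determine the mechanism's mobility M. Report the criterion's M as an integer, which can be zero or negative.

M = 11

[1;0;0] (link 0 is ground)
L+ [2;0;0]
L+ [3;0;0]
PS(2,1)∈J2 [3;0;1]
L+ [4;0;1]
C(0,1)∈J2 [4;0;2]
C(2,3)∈J2 [4;0;3]
L+ [5;0;3]
R(0,2)∈J1 [5;1;3]
C(4,0)∈J2 [5;1;4]
L+ [6;1;4]
C(5,2)∈J2 [6;1;5]
L+ [7;1;5]
L+ [8;1;5]
P(1,7)∈J1 [8;2;5]
R(6,2)∈J1 [8;3;5]
C(7,2)∈J2 [8;3;6]
L+ [9;3;6]
C(8,0)∈J2 [9;3;7]
mobility = 24 − 6 − 7 = 11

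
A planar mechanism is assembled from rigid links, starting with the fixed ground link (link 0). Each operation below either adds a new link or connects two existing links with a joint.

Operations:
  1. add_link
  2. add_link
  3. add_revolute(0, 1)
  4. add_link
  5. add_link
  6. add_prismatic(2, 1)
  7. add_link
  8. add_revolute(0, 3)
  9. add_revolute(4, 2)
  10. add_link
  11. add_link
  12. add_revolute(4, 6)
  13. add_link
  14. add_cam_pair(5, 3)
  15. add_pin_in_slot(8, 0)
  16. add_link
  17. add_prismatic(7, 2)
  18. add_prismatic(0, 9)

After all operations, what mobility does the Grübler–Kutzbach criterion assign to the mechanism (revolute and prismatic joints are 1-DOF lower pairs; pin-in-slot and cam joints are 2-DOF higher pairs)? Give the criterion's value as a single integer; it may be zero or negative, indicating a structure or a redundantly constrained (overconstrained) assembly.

M = 11

[1;0;0] (link 0 is ground)
L+ [2;0;0]
L+ [3;0;0]
R(0,1)∈J1 [3;1;0]
L+ [4;1;0]
L+ [5;1;0]
P(2,1)∈J1 [5;2;0]
L+ [6;2;0]
R(0,3)∈J1 [6;3;0]
R(4,2)∈J1 [6;4;0]
L+ [7;4;0]
L+ [8;4;0]
R(4,6)∈J1 [8;5;0]
L+ [9;5;0]
C(5,3)∈J2 [9;5;1]
PS(8,0)∈J2 [9;5;2]
L+ [10;5;2]
P(7,2)∈J1 [10;6;2]
P(0,9)∈J1 [10;7;2]
mobility = 27 − 14 − 2 = 11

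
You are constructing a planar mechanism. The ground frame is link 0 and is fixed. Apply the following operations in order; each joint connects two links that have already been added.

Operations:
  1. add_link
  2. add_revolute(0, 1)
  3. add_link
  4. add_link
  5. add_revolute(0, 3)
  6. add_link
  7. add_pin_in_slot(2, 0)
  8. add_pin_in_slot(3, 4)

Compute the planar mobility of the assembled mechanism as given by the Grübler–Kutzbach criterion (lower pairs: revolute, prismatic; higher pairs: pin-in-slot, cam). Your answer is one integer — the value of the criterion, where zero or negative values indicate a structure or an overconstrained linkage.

M = 6

[1;0;0] (link 0 is ground)
L+ [2;0;0]
R(0,1)∈J1 [2;1;0]
L+ [3;1;0]
L+ [4;1;0]
R(0,3)∈J1 [4;2;0]
L+ [5;2;0]
PS(2,0)∈J2 [5;2;1]
PS(3,4)∈J2 [5;2;2]
mobility = 12 − 4 − 2 = 6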